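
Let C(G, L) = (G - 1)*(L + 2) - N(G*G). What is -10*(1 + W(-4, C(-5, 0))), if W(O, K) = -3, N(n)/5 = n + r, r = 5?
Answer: 20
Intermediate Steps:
N(n) = 25 + 5*n (N(n) = 5*(n + 5) = 5*(5 + n) = 25 + 5*n)
C(G, L) = -25 - 5*G² + (-1 + G)*(2 + L) (C(G, L) = (G - 1)*(L + 2) - (25 + 5*(G*G)) = (-1 + G)*(2 + L) - (25 + 5*G²) = (-1 + G)*(2 + L) + (-25 - 5*G²) = -25 - 5*G² + (-1 + G)*(2 + L))
-10*(1 + W(-4, C(-5, 0))) = -10*(1 - 3) = -10*(-2) = 20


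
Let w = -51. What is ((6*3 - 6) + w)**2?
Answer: 1521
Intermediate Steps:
((6*3 - 6) + w)**2 = ((6*3 - 6) - 51)**2 = ((18 - 6) - 51)**2 = (12 - 51)**2 = (-39)**2 = 1521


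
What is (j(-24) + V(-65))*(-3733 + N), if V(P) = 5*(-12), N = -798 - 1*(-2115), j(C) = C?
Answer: 202944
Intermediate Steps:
N = 1317 (N = -798 + 2115 = 1317)
V(P) = -60
(j(-24) + V(-65))*(-3733 + N) = (-24 - 60)*(-3733 + 1317) = -84*(-2416) = 202944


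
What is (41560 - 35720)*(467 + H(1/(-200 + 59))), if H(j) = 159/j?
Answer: -128199680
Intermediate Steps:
(41560 - 35720)*(467 + H(1/(-200 + 59))) = (41560 - 35720)*(467 + 159/(1/(-200 + 59))) = 5840*(467 + 159/(1/(-141))) = 5840*(467 + 159/(-1/141)) = 5840*(467 + 159*(-141)) = 5840*(467 - 22419) = 5840*(-21952) = -128199680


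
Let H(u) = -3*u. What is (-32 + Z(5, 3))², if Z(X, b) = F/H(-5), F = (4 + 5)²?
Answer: 17689/25 ≈ 707.56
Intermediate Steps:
F = 81 (F = 9² = 81)
Z(X, b) = 27/5 (Z(X, b) = 81/((-3*(-5))) = 81/15 = 81*(1/15) = 27/5)
(-32 + Z(5, 3))² = (-32 + 27/5)² = (-133/5)² = 17689/25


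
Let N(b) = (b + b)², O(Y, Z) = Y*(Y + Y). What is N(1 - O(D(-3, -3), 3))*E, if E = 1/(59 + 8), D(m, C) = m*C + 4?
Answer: 454276/67 ≈ 6780.2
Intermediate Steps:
D(m, C) = 4 + C*m (D(m, C) = C*m + 4 = 4 + C*m)
E = 1/67 ≈ 0.014925
O(Y, Z) = 2*Y² (O(Y, Z) = Y*(2*Y) = 2*Y²)
N(b) = 4*b² (N(b) = (2*b)² = 4*b²)
N(1 - O(D(-3, -3), 3))*E = (4*(1 - 2*(4 - 3*(-3))²)²)*(1/67) = (4*(1 - 2*(4 + 9)²)²)*(1/67) = (4*(1 - 2*13²)²)*(1/67) = (4*(1 - 2*169)²)*(1/67) = (4*(1 - 1*338)²)*(1/67) = (4*(1 - 338)²)*(1/67) = (4*(-337)²)*(1/67) = (4*113569)*(1/67) = 454276*(1/67) = 454276/67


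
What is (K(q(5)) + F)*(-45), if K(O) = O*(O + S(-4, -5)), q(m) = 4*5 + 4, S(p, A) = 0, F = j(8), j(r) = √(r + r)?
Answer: -26100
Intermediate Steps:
j(r) = √2*√r (j(r) = √(2*r) = √2*√r)
F = 4 (F = √2*√8 = √2*(2*√2) = 4)
q(m) = 24 (q(m) = 20 + 4 = 24)
K(O) = O² (K(O) = O*(O + 0) = O*O = O²)
(K(q(5)) + F)*(-45) = (24² + 4)*(-45) = (576 + 4)*(-45) = 580*(-45) = -26100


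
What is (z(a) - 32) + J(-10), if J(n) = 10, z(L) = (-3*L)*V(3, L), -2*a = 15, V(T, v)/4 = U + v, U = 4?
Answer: -337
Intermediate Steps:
V(T, v) = 16 + 4*v (V(T, v) = 4*(4 + v) = 16 + 4*v)
a = -15/2 (a = -½*15 = -15/2 ≈ -7.5000)
z(L) = -3*L*(16 + 4*L) (z(L) = (-3*L)*(16 + 4*L) = -3*L*(16 + 4*L))
(z(a) - 32) + J(-10) = (-12*(-15/2)*(4 - 15/2) - 32) + 10 = (-12*(-15/2)*(-7/2) - 32) + 10 = (-315 - 32) + 10 = -347 + 10 = -337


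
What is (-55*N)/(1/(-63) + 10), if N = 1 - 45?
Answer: 152460/629 ≈ 242.38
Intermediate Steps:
N = -44
(-55*N)/(1/(-63) + 10) = (-55*(-44))/(1/(-63) + 10) = 2420/(-1/63 + 10) = 2420/(629/63) = 2420*(63/629) = 152460/629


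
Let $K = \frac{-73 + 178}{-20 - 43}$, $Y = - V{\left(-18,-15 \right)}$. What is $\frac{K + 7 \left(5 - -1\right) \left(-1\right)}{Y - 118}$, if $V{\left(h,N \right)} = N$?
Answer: $\frac{131}{309} \approx 0.42395$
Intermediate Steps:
$Y = 15$ ($Y = \left(-1\right) \left(-15\right) = 15$)
$K = - \frac{5}{3}$ ($K = \frac{105}{-63} = 105 \left(- \frac{1}{63}\right) = - \frac{5}{3} \approx -1.6667$)
$\frac{K + 7 \left(5 - -1\right) \left(-1\right)}{Y - 118} = \frac{- \frac{5}{3} + 7 \left(5 - -1\right) \left(-1\right)}{15 - 118} = \frac{- \frac{5}{3} + 7 \left(5 + 1\right) \left(-1\right)}{-103} = \left(- \frac{5}{3} + 7 \cdot 6 \left(-1\right)\right) \left(- \frac{1}{103}\right) = \left(- \frac{5}{3} + 42 \left(-1\right)\right) \left(- \frac{1}{103}\right) = \left(- \frac{5}{3} - 42\right) \left(- \frac{1}{103}\right) = \left(- \frac{131}{3}\right) \left(- \frac{1}{103}\right) = \frac{131}{309}$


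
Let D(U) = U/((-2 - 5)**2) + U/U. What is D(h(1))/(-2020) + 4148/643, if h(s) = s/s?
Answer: 41053689/6364414 ≈ 6.4505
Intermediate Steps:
h(s) = 1
D(U) = 1 + U/49 (D(U) = U/((-7)**2) + 1 = U/49 + 1 = 1 + U/49)
D(h(1))/(-2020) + 4148/643 = (1 + (1/49)*1)/(-2020) + 4148/643 = (1 + 1/49)*(-1/2020) + 4148*(1/643) = (50/49)*(-1/2020) + 4148/643 = -5/9898 + 4148/643 = 41053689/6364414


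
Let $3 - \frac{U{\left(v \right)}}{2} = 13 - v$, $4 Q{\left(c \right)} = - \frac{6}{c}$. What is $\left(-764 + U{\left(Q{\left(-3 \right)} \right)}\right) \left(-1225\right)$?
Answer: $959175$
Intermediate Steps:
$Q{\left(c \right)} = - \frac{3}{2 c}$ ($Q{\left(c \right)} = \frac{\left(-6\right) \frac{1}{c}}{4} = - \frac{3}{2 c}$)
$U{\left(v \right)} = -20 + 2 v$ ($U{\left(v \right)} = 6 - 2 \left(13 - v\right) = 6 + \left(-26 + 2 v\right) = -20 + 2 v$)
$\left(-764 + U{\left(Q{\left(-3 \right)} \right)}\right) \left(-1225\right) = \left(-764 - \left(20 - 2 \left(- \frac{3}{2 \left(-3\right)}\right)\right)\right) \left(-1225\right) = \left(-764 - \left(20 - 2 \left(\left(- \frac{3}{2}\right) \left(- \frac{1}{3}\right)\right)\right)\right) \left(-1225\right) = \left(-764 + \left(-20 + 2 \cdot \frac{1}{2}\right)\right) \left(-1225\right) = \left(-764 + \left(-20 + 1\right)\right) \left(-1225\right) = \left(-764 - 19\right) \left(-1225\right) = \left(-783\right) \left(-1225\right) = 959175$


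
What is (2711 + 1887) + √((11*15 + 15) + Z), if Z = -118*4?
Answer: 4598 + 2*I*√73 ≈ 4598.0 + 17.088*I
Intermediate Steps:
Z = -472
(2711 + 1887) + √((11*15 + 15) + Z) = (2711 + 1887) + √((11*15 + 15) - 472) = 4598 + √((165 + 15) - 472) = 4598 + √(180 - 472) = 4598 + √(-292) = 4598 + 2*I*√73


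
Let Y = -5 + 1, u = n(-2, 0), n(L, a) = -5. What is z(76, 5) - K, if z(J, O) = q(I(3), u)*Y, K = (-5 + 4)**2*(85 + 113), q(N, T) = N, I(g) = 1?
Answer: -202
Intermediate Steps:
u = -5
Y = -4
K = 198 (K = (-1)**2*198 = 1*198 = 198)
z(J, O) = -4 (z(J, O) = 1*(-4) = -4)
z(76, 5) - K = -4 - 1*198 = -4 - 198 = -202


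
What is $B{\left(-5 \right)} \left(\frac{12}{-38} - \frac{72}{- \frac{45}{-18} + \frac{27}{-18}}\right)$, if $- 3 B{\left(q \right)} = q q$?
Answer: $\frac{11450}{19} \approx 602.63$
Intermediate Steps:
$B{\left(q \right)} = - \frac{q^{2}}{3}$ ($B{\left(q \right)} = - \frac{q q}{3} = - \frac{q^{2}}{3}$)
$B{\left(-5 \right)} \left(\frac{12}{-38} - \frac{72}{- \frac{45}{-18} + \frac{27}{-18}}\right) = - \frac{\left(-5\right)^{2}}{3} \left(\frac{12}{-38} - \frac{72}{- \frac{45}{-18} + \frac{27}{-18}}\right) = \left(- \frac{1}{3}\right) 25 \left(12 \left(- \frac{1}{38}\right) - \frac{72}{\left(-45\right) \left(- \frac{1}{18}\right) + 27 \left(- \frac{1}{18}\right)}\right) = - \frac{25 \left(- \frac{6}{19} - \frac{72}{\frac{5}{2} - \frac{3}{2}}\right)}{3} = - \frac{25 \left(- \frac{6}{19} - \frac{72}{1}\right)}{3} = - \frac{25 \left(- \frac{6}{19} - 72\right)}{3} = \left(- \frac{25}{3}\right) \left(- \frac{1374}{19}\right) = \frac{11450}{19}$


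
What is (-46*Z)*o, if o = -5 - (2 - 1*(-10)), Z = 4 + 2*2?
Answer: 6256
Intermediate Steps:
Z = 8 (Z = 4 + 4 = 8)
o = -17 (o = -5 - (2 + 10) = -5 - 1*12 = -5 - 12 = -17)
(-46*Z)*o = -46*8*(-17) = -368*(-17) = 6256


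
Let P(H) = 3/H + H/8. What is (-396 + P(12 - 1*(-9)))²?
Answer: 484924441/3136 ≈ 1.5463e+5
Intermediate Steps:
P(H) = 3/H + H/8 (P(H) = 3/H + H*(⅛) = 3/H + H/8)
(-396 + P(12 - 1*(-9)))² = (-396 + (3/(12 - 1*(-9)) + (12 - 1*(-9))/8))² = (-396 + (3/(12 + 9) + (12 + 9)/8))² = (-396 + (3/21 + (⅛)*21))² = (-396 + (3*(1/21) + 21/8))² = (-396 + (⅐ + 21/8))² = (-396 + 155/56)² = (-22021/56)² = 484924441/3136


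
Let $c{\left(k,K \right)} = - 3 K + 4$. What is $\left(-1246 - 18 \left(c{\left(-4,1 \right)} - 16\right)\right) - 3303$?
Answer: $-4279$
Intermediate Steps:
$c{\left(k,K \right)} = 4 - 3 K$
$\left(-1246 - 18 \left(c{\left(-4,1 \right)} - 16\right)\right) - 3303 = \left(-1246 - 18 \left(\left(4 - 3\right) - 16\right)\right) - 3303 = \left(-1246 - 18 \left(1 - 16\right)\right) - 3303 = \left(-1246 - -270\right) - 3303 = \left(-1246 + 270\right) - 3303 = -976 - 3303 = -4279$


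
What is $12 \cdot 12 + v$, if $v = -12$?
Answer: $132$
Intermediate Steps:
$12 \cdot 12 + v = 12 \cdot 12 - 12 = 144 - 12 = 132$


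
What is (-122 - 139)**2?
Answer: 68121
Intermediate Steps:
(-122 - 139)**2 = (-261)**2 = 68121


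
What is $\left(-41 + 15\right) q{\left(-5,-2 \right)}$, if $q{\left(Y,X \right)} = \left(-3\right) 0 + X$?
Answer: $52$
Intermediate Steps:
$q{\left(Y,X \right)} = X$ ($q{\left(Y,X \right)} = 0 + X = X$)
$\left(-41 + 15\right) q{\left(-5,-2 \right)} = \left(-41 + 15\right) \left(-2\right) = \left(-26\right) \left(-2\right) = 52$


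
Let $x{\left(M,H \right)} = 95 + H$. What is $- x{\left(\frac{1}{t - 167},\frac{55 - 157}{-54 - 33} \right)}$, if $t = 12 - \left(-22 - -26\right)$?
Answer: $- \frac{2789}{29} \approx -96.172$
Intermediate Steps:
$t = 8$ ($t = 12 - \left(-22 + 26\right) = 12 - 4 = 8$)
$- x{\left(\frac{1}{t - 167},\frac{55 - 157}{-54 - 33} \right)} = - (95 + \frac{55 - 157}{-54 - 33}) = - (95 - \frac{102}{-87}) = - (95 - - \frac{34}{29}) = - (95 + \frac{34}{29}) = \left(-1\right) \frac{2789}{29} = - \frac{2789}{29}$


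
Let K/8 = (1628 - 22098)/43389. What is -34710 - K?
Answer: -1505868430/43389 ≈ -34706.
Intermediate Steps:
K = -163760/43389 (K = 8*((1628 - 22098)/43389) = 8*(-20470*1/43389) = 8*(-20470/43389) = -163760/43389 ≈ -3.7742)
-34710 - K = -34710 - 1*(-163760/43389) = -34710 + 163760/43389 = -1505868430/43389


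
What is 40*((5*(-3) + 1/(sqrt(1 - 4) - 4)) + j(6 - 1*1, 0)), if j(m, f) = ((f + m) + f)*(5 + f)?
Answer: 7440/19 - 40*I*sqrt(3)/19 ≈ 391.58 - 3.6464*I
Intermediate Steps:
j(m, f) = (5 + f)*(m + 2*f) (j(m, f) = (m + 2*f)*(5 + f) = (5 + f)*(m + 2*f))
40*((5*(-3) + 1/(sqrt(1 - 4) - 4)) + j(6 - 1*1, 0)) = 40*((5*(-3) + 1/(sqrt(1 - 4) - 4)) + (2*0**2 + 5*(6 - 1*1) + 10*0 + 0*(6 - 1*1))) = 40*((-15 + 1/(sqrt(-3) - 4)) + (2*0 + 5*(6 - 1) + 0 + 0*(6 - 1))) = 40*((-15 + 1/(I*sqrt(3) - 4)) + (0 + 5*5 + 0 + 0*5)) = 40*((-15 + 1/(-4 + I*sqrt(3))) + (0 + 25 + 0 + 0)) = 40*((-15 + 1/(-4 + I*sqrt(3))) + 25) = 40*(10 + 1/(-4 + I*sqrt(3))) = 400 + 40/(-4 + I*sqrt(3))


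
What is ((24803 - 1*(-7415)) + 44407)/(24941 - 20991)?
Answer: 3065/158 ≈ 19.399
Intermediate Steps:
((24803 - 1*(-7415)) + 44407)/(24941 - 20991) = ((24803 + 7415) + 44407)/3950 = (32218 + 44407)*(1/3950) = 76625*(1/3950) = 3065/158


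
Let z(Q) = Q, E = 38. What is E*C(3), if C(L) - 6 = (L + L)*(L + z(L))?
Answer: 1596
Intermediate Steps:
C(L) = 6 + 4*L**2 (C(L) = 6 + (L + L)*(L + L) = 6 + (2*L)*(2*L) = 6 + 4*L**2)
E*C(3) = 38*(6 + 4*3**2) = 38*(6 + 4*9) = 38*(6 + 36) = 38*42 = 1596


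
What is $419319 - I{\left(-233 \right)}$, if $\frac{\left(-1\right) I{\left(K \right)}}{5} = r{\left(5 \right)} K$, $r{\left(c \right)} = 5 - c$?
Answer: $419319$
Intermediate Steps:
$I{\left(K \right)} = 0$ ($I{\left(K \right)} = - 5 \left(5 - 5\right) K = - 5 \cdot 0 K = \left(-5\right) 0 = 0$)
$419319 - I{\left(-233 \right)} = 419319 - 0 = 419319 + 0 = 419319$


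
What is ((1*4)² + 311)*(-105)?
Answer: -34335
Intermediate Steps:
((1*4)² + 311)*(-105) = (4² + 311)*(-105) = (16 + 311)*(-105) = 327*(-105) = -34335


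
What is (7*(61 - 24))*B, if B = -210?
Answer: -54390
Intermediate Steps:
(7*(61 - 24))*B = (7*(61 - 24))*(-210) = (7*37)*(-210) = 259*(-210) = -54390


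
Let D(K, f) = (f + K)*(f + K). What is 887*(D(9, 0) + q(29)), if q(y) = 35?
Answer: 102892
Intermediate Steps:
D(K, f) = (K + f)**2 (D(K, f) = (K + f)*(K + f) = (K + f)**2)
887*(D(9, 0) + q(29)) = 887*((9 + 0)**2 + 35) = 887*(9**2 + 35) = 887*(81 + 35) = 887*116 = 102892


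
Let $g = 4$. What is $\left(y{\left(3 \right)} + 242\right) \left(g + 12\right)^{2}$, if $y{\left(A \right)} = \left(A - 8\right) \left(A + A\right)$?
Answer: $54272$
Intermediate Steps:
$y{\left(A \right)} = 2 A \left(-8 + A\right)$ ($y{\left(A \right)} = \left(-8 + A\right) 2 A = 2 A \left(-8 + A\right)$)
$\left(y{\left(3 \right)} + 242\right) \left(g + 12\right)^{2} = \left(2 \cdot 3 \left(-8 + 3\right) + 242\right) \left(4 + 12\right)^{2} = \left(2 \cdot 3 \left(-5\right) + 242\right) 16^{2} = \left(-30 + 242\right) 256 = 212 \cdot 256 = 54272$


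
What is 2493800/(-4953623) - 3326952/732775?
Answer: -18307860242096/3629891093825 ≈ -5.0436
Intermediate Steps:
2493800/(-4953623) - 3326952/732775 = 2493800*(-1/4953623) - 3326952*1/732775 = -2493800/4953623 - 3326952/732775 = -18307860242096/3629891093825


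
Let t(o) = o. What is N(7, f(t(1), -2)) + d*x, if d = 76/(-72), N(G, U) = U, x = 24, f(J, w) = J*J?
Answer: -73/3 ≈ -24.333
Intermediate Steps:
f(J, w) = J²
d = -19/18 (d = 76*(-1/72) = -19/18 ≈ -1.0556)
N(7, f(t(1), -2)) + d*x = 1² - 19/18*24 = 1 - 76/3 = -73/3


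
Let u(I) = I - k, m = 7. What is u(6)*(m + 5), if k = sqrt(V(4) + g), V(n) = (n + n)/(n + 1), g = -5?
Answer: 72 - 12*I*sqrt(85)/5 ≈ 72.0 - 22.127*I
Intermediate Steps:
V(n) = 2*n/(1 + n) (V(n) = (2*n)/(1 + n) = 2*n/(1 + n))
k = I*sqrt(85)/5 (k = sqrt(2*4/(1 + 4) - 5) = sqrt(2*4/5 - 5) = sqrt(2*4*(1/5) - 5) = sqrt(8/5 - 5) = sqrt(-17/5) = I*sqrt(85)/5 ≈ 1.8439*I)
u(I) = I - I*sqrt(85)/5
u(6)*(m + 5) = (6 - I*sqrt(85)/5)*(7 + 5) = (6 - I*sqrt(85)/5)*12 = 72 - 12*I*sqrt(85)/5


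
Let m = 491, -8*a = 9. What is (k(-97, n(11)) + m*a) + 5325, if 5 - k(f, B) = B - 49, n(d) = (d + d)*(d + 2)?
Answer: 36325/8 ≈ 4540.6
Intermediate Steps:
a = -9/8 (a = -1/8*9 = -9/8 ≈ -1.1250)
n(d) = 2*d*(2 + d) (n(d) = (2*d)*(2 + d) = 2*d*(2 + d))
k(f, B) = 54 - B (k(f, B) = 5 - (B - 49) = 5 - (-49 + B) = 5 + (49 - B) = 54 - B)
(k(-97, n(11)) + m*a) + 5325 = ((54 - 2*11*(2 + 11)) + 491*(-9/8)) + 5325 = ((54 - 2*11*13) - 4419/8) + 5325 = ((54 - 1*286) - 4419/8) + 5325 = ((54 - 286) - 4419/8) + 5325 = (-232 - 4419/8) + 5325 = -6275/8 + 5325 = 36325/8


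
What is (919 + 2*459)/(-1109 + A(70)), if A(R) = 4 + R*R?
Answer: 167/345 ≈ 0.48406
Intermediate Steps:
A(R) = 4 + R²
(919 + 2*459)/(-1109 + A(70)) = (919 + 2*459)/(-1109 + (4 + 70²)) = (919 + 918)/(-1109 + (4 + 4900)) = 1837/(-1109 + 4904) = 1837/3795 = 1837*(1/3795) = 167/345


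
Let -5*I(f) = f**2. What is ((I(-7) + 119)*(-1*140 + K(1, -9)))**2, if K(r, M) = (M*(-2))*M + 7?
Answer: 1037741796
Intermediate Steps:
I(f) = -f**2/5
K(r, M) = 7 - 2*M**2 (K(r, M) = (-2*M)*M + 7 = -2*M**2 + 7 = 7 - 2*M**2)
((I(-7) + 119)*(-1*140 + K(1, -9)))**2 = ((-1/5*(-7)**2 + 119)*(-1*140 + (7 - 2*(-9)**2)))**2 = ((-1/5*49 + 119)*(-140 + (7 - 2*81)))**2 = ((-49/5 + 119)*(-140 + (7 - 162)))**2 = (546*(-140 - 155)/5)**2 = ((546/5)*(-295))**2 = (-32214)**2 = 1037741796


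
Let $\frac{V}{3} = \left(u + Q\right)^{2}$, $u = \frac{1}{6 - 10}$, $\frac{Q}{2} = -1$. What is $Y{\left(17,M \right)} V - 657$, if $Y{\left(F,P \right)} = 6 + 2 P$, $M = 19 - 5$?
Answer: $- \frac{1125}{8} \approx -140.63$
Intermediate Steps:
$Q = -2$ ($Q = 2 \left(-1\right) = -2$)
$M = 14$ ($M = 19 - 5 = 14$)
$u = - \frac{1}{4}$ ($u = \frac{1}{-4} = - \frac{1}{4} \approx -0.25$)
$V = \frac{243}{16}$ ($V = 3 \left(- \frac{1}{4} - 2\right)^{2} = 3 \left(- \frac{9}{4}\right)^{2} = 3 \cdot \frac{81}{16} = \frac{243}{16} \approx 15.188$)
$Y{\left(17,M \right)} V - 657 = \left(6 + 2 \cdot 14\right) \frac{243}{16} - 657 = \left(6 + 28\right) \frac{243}{16} - 657 = 34 \cdot \frac{243}{16} - 657 = \frac{4131}{8} - 657 = - \frac{1125}{8}$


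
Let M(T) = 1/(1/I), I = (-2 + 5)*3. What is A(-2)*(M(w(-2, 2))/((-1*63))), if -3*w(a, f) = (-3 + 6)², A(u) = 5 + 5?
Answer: -10/7 ≈ -1.4286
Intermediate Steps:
A(u) = 10
I = 9 (I = 3*3 = 9)
w(a, f) = -3 (w(a, f) = -(-3 + 6)²/3 = -⅓*3² = -⅓*9 = -3)
M(T) = 9 (M(T) = 1/(1/9) = 1/(⅑) = 9)
A(-2)*(M(w(-2, 2))/((-1*63))) = 10*(9/((-1*63))) = 10*(9/(-63)) = 10*(9*(-1/63)) = 10*(-⅐) = -10/7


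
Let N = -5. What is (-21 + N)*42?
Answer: -1092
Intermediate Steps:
(-21 + N)*42 = (-21 - 5)*42 = -26*42 = -1092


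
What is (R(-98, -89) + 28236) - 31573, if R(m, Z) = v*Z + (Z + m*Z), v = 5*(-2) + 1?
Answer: 6097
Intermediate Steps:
v = -9 (v = -10 + 1 = -9)
R(m, Z) = -8*Z + Z*m (R(m, Z) = -9*Z + (Z + m*Z) = -9*Z + (Z + Z*m) = -8*Z + Z*m)
(R(-98, -89) + 28236) - 31573 = (-89*(-8 - 98) + 28236) - 31573 = (-89*(-106) + 28236) - 31573 = (9434 + 28236) - 31573 = 37670 - 31573 = 6097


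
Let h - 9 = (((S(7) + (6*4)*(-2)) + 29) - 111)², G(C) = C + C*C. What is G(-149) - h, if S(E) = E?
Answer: 6914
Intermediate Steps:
G(C) = C + C²
h = 15138 (h = 9 + (((7 + (6*4)*(-2)) + 29) - 111)² = 9 + (((7 + 24*(-2)) + 29) - 111)² = 9 + (((7 - 48) + 29) - 111)² = 9 + ((-41 + 29) - 111)² = 9 + (-12 - 111)² = 9 + (-123)² = 9 + 15129 = 15138)
G(-149) - h = -149*(1 - 149) - 1*15138 = -149*(-148) - 15138 = 22052 - 15138 = 6914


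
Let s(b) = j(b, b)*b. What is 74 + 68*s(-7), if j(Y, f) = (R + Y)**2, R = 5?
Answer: -1830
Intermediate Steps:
j(Y, f) = (5 + Y)**2
s(b) = b*(5 + b)**2 (s(b) = (5 + b)**2*b = b*(5 + b)**2)
74 + 68*s(-7) = 74 + 68*(-7*(5 - 7)**2) = 74 + 68*(-7*(-2)**2) = 74 + 68*(-7*4) = 74 + 68*(-28) = 74 - 1904 = -1830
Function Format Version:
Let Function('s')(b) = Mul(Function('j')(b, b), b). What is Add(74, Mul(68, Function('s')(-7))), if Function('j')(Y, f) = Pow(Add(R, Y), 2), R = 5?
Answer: -1830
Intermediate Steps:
Function('j')(Y, f) = Pow(Add(5, Y), 2)
Function('s')(b) = Mul(b, Pow(Add(5, b), 2)) (Function('s')(b) = Mul(Pow(Add(5, b), 2), b) = Mul(b, Pow(Add(5, b), 2)))
Add(74, Mul(68, Function('s')(-7))) = Add(74, Mul(68, Mul(-7, Pow(Add(5, -7), 2)))) = Add(74, Mul(68, Mul(-7, Pow(-2, 2)))) = Add(74, Mul(68, Mul(-7, 4))) = Add(74, Mul(68, -28)) = Add(74, -1904) = -1830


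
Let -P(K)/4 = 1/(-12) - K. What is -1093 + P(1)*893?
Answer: 8330/3 ≈ 2776.7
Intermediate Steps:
P(K) = ⅓ + 4*K (P(K) = -4*(1/(-12) - K) = -4*(-1/12 - K) = ⅓ + 4*K)
-1093 + P(1)*893 = -1093 + (⅓ + 4*1)*893 = -1093 + (⅓ + 4)*893 = -1093 + (13/3)*893 = -1093 + 11609/3 = 8330/3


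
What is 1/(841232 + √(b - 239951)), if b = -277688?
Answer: 841232/707671795463 - I*√517639/707671795463 ≈ 1.1887e-6 - 1.0167e-9*I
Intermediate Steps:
1/(841232 + √(b - 239951)) = 1/(841232 + √(-277688 - 239951)) = 1/(841232 + √(-517639)) = 1/(841232 + I*√517639)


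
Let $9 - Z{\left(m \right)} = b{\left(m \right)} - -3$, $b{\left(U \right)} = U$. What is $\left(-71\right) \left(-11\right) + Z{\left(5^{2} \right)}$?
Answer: $762$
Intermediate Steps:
$Z{\left(m \right)} = 6 - m$ ($Z{\left(m \right)} = 9 - \left(m - -3\right) = 9 - \left(m + 3\right) = 9 - \left(3 + m\right) = 6 - m$)
$\left(-71\right) \left(-11\right) + Z{\left(5^{2} \right)} = \left(-71\right) \left(-11\right) + \left(6 - 5^{2}\right) = 781 + \left(6 - 25\right) = 781 - 19 = 762$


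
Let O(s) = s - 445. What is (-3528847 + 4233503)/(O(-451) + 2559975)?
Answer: 704656/2559079 ≈ 0.27536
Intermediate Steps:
O(s) = -445 + s
(-3528847 + 4233503)/(O(-451) + 2559975) = (-3528847 + 4233503)/((-445 - 451) + 2559975) = 704656/(-896 + 2559975) = 704656/2559079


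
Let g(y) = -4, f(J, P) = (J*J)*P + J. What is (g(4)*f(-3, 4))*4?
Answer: -528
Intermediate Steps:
f(J, P) = J + P*J² (f(J, P) = J²*P + J = P*J² + J = J + P*J²)
(g(4)*f(-3, 4))*4 = -(-12)*(1 - 3*4)*4 = -(-12)*(1 - 12)*4 = -(-12)*(-11)*4 = -4*33*4 = -132*4 = -528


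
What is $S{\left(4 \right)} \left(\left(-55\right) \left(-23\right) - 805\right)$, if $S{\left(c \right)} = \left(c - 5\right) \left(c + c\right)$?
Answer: $-3680$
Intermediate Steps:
$S{\left(c \right)} = 2 c \left(-5 + c\right)$ ($S{\left(c \right)} = \left(-5 + c\right) 2 c = 2 c \left(-5 + c\right)$)
$S{\left(4 \right)} \left(\left(-55\right) \left(-23\right) - 805\right) = 2 \cdot 4 \left(-5 + 4\right) \left(\left(-55\right) \left(-23\right) - 805\right) = 2 \cdot 4 \left(-1\right) \left(1265 - 805\right) = \left(-8\right) 460 = -3680$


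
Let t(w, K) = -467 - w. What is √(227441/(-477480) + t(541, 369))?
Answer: I*√57479911532970/238740 ≈ 31.757*I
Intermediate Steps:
√(227441/(-477480) + t(541, 369)) = √(227441/(-477480) + (-467 - 1*541)) = √(227441*(-1/477480) + (-467 - 541)) = √(-227441/477480 - 1008) = √(-481527281/477480) = I*√57479911532970/238740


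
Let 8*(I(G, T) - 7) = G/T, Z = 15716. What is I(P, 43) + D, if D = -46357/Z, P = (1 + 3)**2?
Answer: 2768597/675788 ≈ 4.0968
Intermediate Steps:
P = 16 (P = 4**2 = 16)
I(G, T) = 7 + G/(8*T) (I(G, T) = 7 + (G/T)/8 = 7 + G/(8*T))
D = -46357/15716 ≈ -2.9497
I(P, 43) + D = (7 + (1/8)*16/43) - 46357/15716 = (7 + (1/8)*16*(1/43)) - 46357/15716 = (7 + 2/43) - 46357/15716 = 303/43 - 46357/15716 = 2768597/675788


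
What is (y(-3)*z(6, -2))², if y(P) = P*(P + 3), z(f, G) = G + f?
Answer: 0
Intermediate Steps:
y(P) = P*(3 + P)
(y(-3)*z(6, -2))² = ((-3*(3 - 3))*(-2 + 6))² = (-3*0*4)² = (0*4)² = 0² = 0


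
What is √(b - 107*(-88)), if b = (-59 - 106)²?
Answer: √36641 ≈ 191.42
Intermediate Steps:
b = 27225 (b = (-165)² = 27225)
√(b - 107*(-88)) = √(27225 - 107*(-88)) = √(27225 + 9416) = √36641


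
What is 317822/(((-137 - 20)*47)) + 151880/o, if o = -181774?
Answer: -29446249374/670655173 ≈ -43.907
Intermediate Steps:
317822/(((-137 - 20)*47)) + 151880/o = 317822/(((-137 - 20)*47)) + 151880/(-181774) = 317822/((-157*47)) + 151880*(-1/181774) = 317822/(-7379) - 75940/90887 = 317822*(-1/7379) - 75940/90887 = -317822/7379 - 75940/90887 = -29446249374/670655173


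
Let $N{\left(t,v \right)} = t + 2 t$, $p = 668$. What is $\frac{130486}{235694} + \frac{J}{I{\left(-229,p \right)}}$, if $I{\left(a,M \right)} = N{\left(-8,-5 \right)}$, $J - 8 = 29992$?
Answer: $- \frac{147243507}{117847} \approx -1249.4$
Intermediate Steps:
$J = 30000$ ($J = 8 + 29992 = 30000$)
$N{\left(t,v \right)} = 3 t$
$I{\left(a,M \right)} = -24$ ($I{\left(a,M \right)} = 3 \left(-8\right) = -24$)
$\frac{130486}{235694} + \frac{J}{I{\left(-229,p \right)}} = \frac{130486}{235694} + \frac{30000}{-24} = 130486 \cdot \frac{1}{235694} + 30000 \left(- \frac{1}{24}\right) = \frac{65243}{117847} - 1250 = - \frac{147243507}{117847}$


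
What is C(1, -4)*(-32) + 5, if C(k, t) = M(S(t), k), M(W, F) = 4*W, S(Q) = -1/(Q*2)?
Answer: -11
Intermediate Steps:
S(Q) = -1/(2*Q)
C(k, t) = -2/t (C(k, t) = 4*(-1/(2*t)) = -2/t)
C(1, -4)*(-32) + 5 = -2/(-4)*(-32) + 5 = -2*(-¼)*(-32) + 5 = (½)*(-32) + 5 = -16 + 5 = -11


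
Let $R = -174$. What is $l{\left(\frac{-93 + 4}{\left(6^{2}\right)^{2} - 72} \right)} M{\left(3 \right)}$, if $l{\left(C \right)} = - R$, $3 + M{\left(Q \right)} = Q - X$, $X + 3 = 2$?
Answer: $174$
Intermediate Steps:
$X = -1$ ($X = -3 + 2 = -1$)
$M{\left(Q \right)} = -2 + Q$ ($M{\left(Q \right)} = -3 + \left(Q - -1\right) = -3 + \left(Q + 1\right) = -3 + \left(1 + Q\right) = -2 + Q$)
$l{\left(C \right)} = 174$ ($l{\left(C \right)} = \left(-1\right) \left(-174\right) = 174$)
$l{\left(\frac{-93 + 4}{\left(6^{2}\right)^{2} - 72} \right)} M{\left(3 \right)} = 174 \left(-2 + 3\right) = 174 \cdot 1 = 174$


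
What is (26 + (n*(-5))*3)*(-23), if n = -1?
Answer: -943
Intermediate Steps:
(26 + (n*(-5))*3)*(-23) = (26 - 1*(-5)*3)*(-23) = (26 + 5*3)*(-23) = (26 + 15)*(-23) = 41*(-23) = -943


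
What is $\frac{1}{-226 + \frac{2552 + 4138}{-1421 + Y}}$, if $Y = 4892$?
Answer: $- \frac{1157}{259252} \approx -0.0044628$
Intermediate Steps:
$\frac{1}{-226 + \frac{2552 + 4138}{-1421 + Y}} = \frac{1}{-226 + \frac{2552 + 4138}{-1421 + 4892}} = \frac{1}{-226 + \frac{6690}{3471}} = \frac{1}{-226 + 6690 \cdot \frac{1}{3471}} = \frac{1}{-226 + \frac{2230}{1157}} = \frac{1}{- \frac{259252}{1157}} = - \frac{1157}{259252}$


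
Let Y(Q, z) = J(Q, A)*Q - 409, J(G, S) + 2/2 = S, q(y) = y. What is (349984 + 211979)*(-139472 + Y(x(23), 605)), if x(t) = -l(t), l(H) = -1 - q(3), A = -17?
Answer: -78648407739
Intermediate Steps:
l(H) = -4 (l(H) = -1 - 1*3 = -1 - 3 = -4)
J(G, S) = -1 + S
x(t) = 4 (x(t) = -1*(-4) = 4)
Y(Q, z) = -409 - 18*Q (Y(Q, z) = (-1 - 17)*Q - 409 = -18*Q - 409 = -409 - 18*Q)
(349984 + 211979)*(-139472 + Y(x(23), 605)) = (349984 + 211979)*(-139472 + (-409 - 18*4)) = 561963*(-139472 + (-409 - 72)) = 561963*(-139472 - 481) = 561963*(-139953) = -78648407739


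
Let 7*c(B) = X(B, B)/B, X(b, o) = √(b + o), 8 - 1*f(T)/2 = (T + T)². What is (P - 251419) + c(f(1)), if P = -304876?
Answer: -7788129/14 ≈ -5.5630e+5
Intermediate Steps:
f(T) = 16 - 8*T² (f(T) = 16 - 2*(T + T)² = 16 - 2*4*T² = 16 - 8*T²)
c(B) = √2/(7*√B) (c(B) = (√(B + B)/B)/7 = (√(2*B)/B)/7 = ((√2*√B)/B)/7 = (√2/√B)/7 = √2/(7*√B))
(P - 251419) + c(f(1)) = (-304876 - 251419) + √2/(7*√(16 - 8*1²)) = -556295 + √2/(7*√(16 - 8*1)) = -556295 + √2/(7*√(16 - 8)) = -556295 + √2/(7*√8) = -556295 + √2*(√2/4)/7 = -556295 + 1/14 = -7788129/14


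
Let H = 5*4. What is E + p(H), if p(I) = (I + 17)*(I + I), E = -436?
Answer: 1044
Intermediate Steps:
H = 20
p(I) = 2*I*(17 + I) (p(I) = (17 + I)*(2*I) = 2*I*(17 + I))
E + p(H) = -436 + 2*20*(17 + 20) = -436 + 2*20*37 = -436 + 1480 = 1044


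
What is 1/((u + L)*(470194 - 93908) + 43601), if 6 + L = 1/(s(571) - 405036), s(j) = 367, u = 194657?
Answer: 404669/29639774437239217 ≈ 1.3653e-11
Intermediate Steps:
L = -2428015/404669 (L = -6 + 1/(367 - 405036) = -6 + 1/(-404669) = -6 - 1/404669 = -2428015/404669 ≈ -6.0000)
1/((u + L)*(470194 - 93908) + 43601) = 1/((194657 - 2428015/404669)*(470194 - 93908) + 43601) = 1/((78769225518/404669)*376286 + 43601) = 1/(29639756793266148/404669 + 43601) = 1/(29639774437239217/404669) = 404669/29639774437239217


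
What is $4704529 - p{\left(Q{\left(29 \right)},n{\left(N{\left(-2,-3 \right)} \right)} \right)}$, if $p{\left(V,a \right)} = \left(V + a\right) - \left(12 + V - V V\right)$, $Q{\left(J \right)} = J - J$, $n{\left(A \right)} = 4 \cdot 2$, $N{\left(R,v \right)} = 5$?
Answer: $4704533$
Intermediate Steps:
$n{\left(A \right)} = 8$
$Q{\left(J \right)} = 0$
$p{\left(V,a \right)} = -12 + a + V^{2}$ ($p{\left(V,a \right)} = \left(V + a\right) - \left(12 + V - V^{2}\right) = -12 + a + V^{2}$)
$4704529 - p{\left(Q{\left(29 \right)},n{\left(N{\left(-2,-3 \right)} \right)} \right)} = 4704529 - \left(-12 + 8 + 0^{2}\right) = 4704529 - \left(-12 + 8 + 0\right) = 4704529 - -4 = 4704529 + 4 = 4704533$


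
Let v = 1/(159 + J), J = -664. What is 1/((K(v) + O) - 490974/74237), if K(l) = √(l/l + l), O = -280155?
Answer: -259907959675910555/72816233369979950790243 - 11022264338*√7070/72816233369979950790243 ≈ -3.5694e-6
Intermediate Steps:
v = -1/505 (v = 1/(159 - 664) = 1/(-505) = -1/505 ≈ -0.0019802)
K(l) = √(1 + l)
1/((K(v) + O) - 490974/74237) = 1/((√(1 - 1/505) - 280155) - 490974/74237) = 1/((√(504/505) - 280155) - 490974*1/74237) = 1/((6*√7070/505 - 280155) - 490974/74237) = 1/((-280155 + 6*√7070/505) - 490974/74237) = 1/(-20798357709/74237 + 6*√7070/505)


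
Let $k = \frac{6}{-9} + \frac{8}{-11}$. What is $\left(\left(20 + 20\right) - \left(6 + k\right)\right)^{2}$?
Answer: $\frac{1364224}{1089} \approx 1252.7$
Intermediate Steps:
$k = - \frac{46}{33}$ ($k = 6 \left(- \frac{1}{9}\right) + 8 \left(- \frac{1}{11}\right) = - \frac{2}{3} - \frac{8}{11} = - \frac{46}{33} \approx -1.3939$)
$\left(\left(20 + 20\right) - \left(6 + k\right)\right)^{2} = \left(\left(20 + 20\right) - \frac{152}{33}\right)^{2} = \left(40 + \left(-6 + \frac{46}{33}\right)\right)^{2} = \left(40 - \frac{152}{33}\right)^{2} = \left(\frac{1168}{33}\right)^{2} = \frac{1364224}{1089}$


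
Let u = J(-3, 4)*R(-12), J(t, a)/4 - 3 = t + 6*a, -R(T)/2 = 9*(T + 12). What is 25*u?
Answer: 0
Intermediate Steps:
R(T) = -216 - 18*T (R(T) = -18*(T + 12) = -18*(12 + T) = -2*(108 + 9*T) = -216 - 18*T)
J(t, a) = 12 + 4*t + 24*a (J(t, a) = 12 + 4*(t + 6*a) = 12 + (4*t + 24*a) = 12 + 4*t + 24*a)
u = 0 (u = (12 + 4*(-3) + 24*4)*(-216 - 18*(-12)) = (12 - 12 + 96)*(-216 + 216) = 96*0 = 0)
25*u = 25*0 = 0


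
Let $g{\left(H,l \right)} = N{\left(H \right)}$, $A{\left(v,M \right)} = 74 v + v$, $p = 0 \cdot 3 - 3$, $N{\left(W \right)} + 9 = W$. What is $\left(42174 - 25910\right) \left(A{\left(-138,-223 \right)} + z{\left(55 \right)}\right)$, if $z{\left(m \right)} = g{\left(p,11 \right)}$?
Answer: $-168527568$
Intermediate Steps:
$N{\left(W \right)} = -9 + W$
$p = -3$ ($p = 0 - 3 = -3$)
$A{\left(v,M \right)} = 75 v$
$g{\left(H,l \right)} = -9 + H$
$z{\left(m \right)} = -12$ ($z{\left(m \right)} = -9 - 3 = -12$)
$\left(42174 - 25910\right) \left(A{\left(-138,-223 \right)} + z{\left(55 \right)}\right) = \left(42174 - 25910\right) \left(75 \left(-138\right) - 12\right) = 16264 \left(-10350 - 12\right) = 16264 \left(-10362\right) = -168527568$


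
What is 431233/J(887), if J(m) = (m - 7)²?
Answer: 39203/70400 ≈ 0.55686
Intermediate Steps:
J(m) = (-7 + m)²
431233/J(887) = 431233/((-7 + 887)²) = 431233/(880²) = 431233/774400 = 431233*(1/774400) = 39203/70400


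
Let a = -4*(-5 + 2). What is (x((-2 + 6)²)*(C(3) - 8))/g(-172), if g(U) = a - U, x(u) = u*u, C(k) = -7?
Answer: -480/23 ≈ -20.870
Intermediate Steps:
x(u) = u²
a = 12 (a = -4*(-3) = 12)
g(U) = 12 - U
(x((-2 + 6)²)*(C(3) - 8))/g(-172) = (((-2 + 6)²)²*(-7 - 8))/(12 - 1*(-172)) = ((4²)²*(-15))/(12 + 172) = (16²*(-15))/184 = (256*(-15))*(1/184) = -3840*1/184 = -480/23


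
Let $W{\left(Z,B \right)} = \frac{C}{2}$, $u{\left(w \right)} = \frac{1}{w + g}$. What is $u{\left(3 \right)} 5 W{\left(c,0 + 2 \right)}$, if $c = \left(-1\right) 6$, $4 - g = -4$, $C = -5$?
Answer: $- \frac{25}{22} \approx -1.1364$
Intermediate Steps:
$g = 8$ ($g = 4 - -4 = 4 + 4 = 8$)
$u{\left(w \right)} = \frac{1}{8 + w}$ ($u{\left(w \right)} = \frac{1}{w + 8} = \frac{1}{8 + w}$)
$c = -6$
$W{\left(Z,B \right)} = - \frac{5}{2}$
$u{\left(3 \right)} 5 W{\left(c,0 + 2 \right)} = \frac{1}{8 + 3} \cdot 5 \left(- \frac{5}{2}\right) = \frac{1}{11} \cdot 5 \left(- \frac{5}{2}\right) = \frac{5}{11} \left(- \frac{5}{2}\right) = - \frac{25}{22}$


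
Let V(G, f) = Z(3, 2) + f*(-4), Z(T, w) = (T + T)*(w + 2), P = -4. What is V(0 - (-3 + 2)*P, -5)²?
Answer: 1936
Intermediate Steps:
Z(T, w) = 2*T*(2 + w) (Z(T, w) = (2*T)*(2 + w) = 2*T*(2 + w))
V(G, f) = 24 - 4*f (V(G, f) = 2*3*(2 + 2) + f*(-4) = 2*3*4 - 4*f = 24 - 4*f)
V(0 - (-3 + 2)*P, -5)² = (24 - 4*(-5))² = (24 + 20)² = 44² = 1936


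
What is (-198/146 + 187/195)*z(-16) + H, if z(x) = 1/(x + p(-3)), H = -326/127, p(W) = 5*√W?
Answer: -1524552982/598396695 + 5654*I*√3/942357 ≈ -2.5477 + 0.010392*I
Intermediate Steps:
H = -326/127 (H = -326*1/127 = -326/127 ≈ -2.5669)
z(x) = 1/(x + 5*I*√3) (z(x) = 1/(x + 5*√(-3)) = 1/(x + 5*(I*√3)) = 1/(x + 5*I*√3))
(-198/146 + 187/195)*z(-16) + H = (-198/146 + 187/195)/(-16 + 5*I*√3) - 326/127 = (-198*1/146 + 187*(1/195))/(-16 + 5*I*√3) - 326/127 = (-99/73 + 187/195)/(-16 + 5*I*√3) - 326/127 = -5654/(14235*(-16 + 5*I*√3)) - 326/127 = -326/127 - 5654/(14235*(-16 + 5*I*√3))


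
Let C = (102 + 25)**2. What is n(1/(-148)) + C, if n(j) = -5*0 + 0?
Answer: 16129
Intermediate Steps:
C = 16129 (C = 127**2 = 16129)
n(j) = 0 (n(j) = 0 + 0 = 0)
n(1/(-148)) + C = 0 + 16129 = 16129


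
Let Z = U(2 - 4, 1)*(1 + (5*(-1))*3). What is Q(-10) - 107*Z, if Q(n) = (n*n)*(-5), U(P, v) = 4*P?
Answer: -12484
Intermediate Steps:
Z = 112 (Z = (4*(2 - 4))*(1 + (5*(-1))*3) = (4*(-2))*(1 - 5*3) = -8*(1 - 15) = -8*(-14) = 112)
Q(n) = -5*n² (Q(n) = n²*(-5) = -5*n²)
Q(-10) - 107*Z = -5*(-10)² - 107*112 = -5*100 - 11984 = -500 - 11984 = -12484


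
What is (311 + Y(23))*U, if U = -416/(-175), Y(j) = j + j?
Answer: 21216/25 ≈ 848.64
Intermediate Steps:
Y(j) = 2*j
U = 416/175 (U = -416*(-1/175) = 416/175 ≈ 2.3771)
(311 + Y(23))*U = (311 + 2*23)*(416/175) = (311 + 46)*(416/175) = 357*(416/175) = 21216/25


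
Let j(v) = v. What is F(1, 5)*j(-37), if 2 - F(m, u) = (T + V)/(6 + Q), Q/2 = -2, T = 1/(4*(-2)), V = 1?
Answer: -925/16 ≈ -57.813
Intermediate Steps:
T = -⅛ (T = 1/(-8) = -⅛ ≈ -0.12500)
Q = -4 (Q = 2*(-2) = -4)
F(m, u) = 25/16 (F(m, u) = 2 - (-⅛ + 1)/(6 - 4) = 2 - 7/(8*2) = 2 - 1*7/16 = 2 - 7/16 = 25/16)
F(1, 5)*j(-37) = (25/16)*(-37) = -925/16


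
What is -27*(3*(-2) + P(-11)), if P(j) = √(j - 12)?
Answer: 162 - 27*I*√23 ≈ 162.0 - 129.49*I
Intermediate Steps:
P(j) = √(-12 + j)
-27*(3*(-2) + P(-11)) = -27*(3*(-2) + √(-12 - 11)) = -27*(-6 + √(-23)) = -27*(-6 + I*√23) = 162 - 27*I*√23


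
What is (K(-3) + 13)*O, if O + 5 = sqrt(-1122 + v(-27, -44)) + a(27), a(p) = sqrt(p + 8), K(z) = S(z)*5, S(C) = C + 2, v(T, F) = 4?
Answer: -40 + 8*sqrt(35) + 8*I*sqrt(1118) ≈ 7.3286 + 267.49*I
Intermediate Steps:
S(C) = 2 + C
K(z) = 10 + 5*z (K(z) = (2 + z)*5 = 10 + 5*z)
a(p) = sqrt(8 + p)
O = -5 + sqrt(35) + I*sqrt(1118) (O = -5 + (sqrt(-1122 + 4) + sqrt(8 + 27)) = -5 + (sqrt(-1118) + sqrt(35)) = -5 + (I*sqrt(1118) + sqrt(35)) = -5 + (sqrt(35) + I*sqrt(1118)) = -5 + sqrt(35) + I*sqrt(1118) ≈ 0.91608 + 33.437*I)
(K(-3) + 13)*O = ((10 + 5*(-3)) + 13)*(-5 + sqrt(35) + I*sqrt(1118)) = ((10 - 15) + 13)*(-5 + sqrt(35) + I*sqrt(1118)) = (-5 + 13)*(-5 + sqrt(35) + I*sqrt(1118)) = 8*(-5 + sqrt(35) + I*sqrt(1118)) = -40 + 8*sqrt(35) + 8*I*sqrt(1118)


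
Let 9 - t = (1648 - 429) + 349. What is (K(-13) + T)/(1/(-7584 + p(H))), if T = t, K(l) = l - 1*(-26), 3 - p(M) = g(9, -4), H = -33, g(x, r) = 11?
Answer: 11737232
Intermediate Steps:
p(M) = -8 (p(M) = 3 - 1*11 = 3 - 11 = -8)
t = -1559 (t = 9 - ((1648 - 429) + 349) = 9 - (1219 + 349) = 9 - 1*1568 = 9 - 1568 = -1559)
K(l) = 26 + l (K(l) = l + 26 = 26 + l)
T = -1559
(K(-13) + T)/(1/(-7584 + p(H))) = ((26 - 13) - 1559)/(1/(-7584 - 8)) = (13 - 1559)/(1/(-7592)) = -1546/(-1/7592) = -1546*(-7592) = 11737232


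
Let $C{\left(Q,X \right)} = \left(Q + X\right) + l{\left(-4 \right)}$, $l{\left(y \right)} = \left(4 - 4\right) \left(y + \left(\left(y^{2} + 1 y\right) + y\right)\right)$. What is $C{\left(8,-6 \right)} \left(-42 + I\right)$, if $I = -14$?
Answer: $-112$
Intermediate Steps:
$l{\left(y \right)} = 0$ ($l{\left(y \right)} = 0 \left(y + \left(\left(y^{2} + y\right) + y\right)\right) = 0 \left(y + \left(\left(y + y^{2}\right) + y\right)\right) = 0 \left(y + \left(y^{2} + 2 y\right)\right) = 0 \left(y^{2} + 3 y\right) = 0$)
$C{\left(Q,X \right)} = Q + X$ ($C{\left(Q,X \right)} = \left(Q + X\right) + 0 = Q + X$)
$C{\left(8,-6 \right)} \left(-42 + I\right) = \left(8 - 6\right) \left(-42 - 14\right) = 2 \left(-56\right) = -112$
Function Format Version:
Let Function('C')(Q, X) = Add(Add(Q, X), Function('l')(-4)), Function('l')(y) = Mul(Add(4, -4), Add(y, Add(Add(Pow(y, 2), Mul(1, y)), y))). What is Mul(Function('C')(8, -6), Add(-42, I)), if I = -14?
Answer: -112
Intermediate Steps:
Function('l')(y) = 0 (Function('l')(y) = Mul(0, Add(y, Add(Add(Pow(y, 2), y), y))) = Mul(0, Add(y, Add(Add(y, Pow(y, 2)), y))) = Mul(0, Add(y, Add(Pow(y, 2), Mul(2, y)))) = Mul(0, Add(Pow(y, 2), Mul(3, y))) = 0)
Function('C')(Q, X) = Add(Q, X) (Function('C')(Q, X) = Add(Add(Q, X), 0) = Add(Q, X))
Mul(Function('C')(8, -6), Add(-42, I)) = Mul(Add(8, -6), Add(-42, -14)) = Mul(2, -56) = -112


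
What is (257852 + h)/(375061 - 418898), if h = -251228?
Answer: -6624/43837 ≈ -0.15111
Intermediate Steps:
(257852 + h)/(375061 - 418898) = (257852 - 251228)/(375061 - 418898) = 6624/(-43837) = 6624*(-1/43837) = -6624/43837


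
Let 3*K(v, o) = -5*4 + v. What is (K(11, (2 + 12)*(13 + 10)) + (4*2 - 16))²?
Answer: 121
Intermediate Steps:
K(v, o) = -20/3 + v/3 (K(v, o) = (-5*4 + v)/3 = (-20 + v)/3 = -20/3 + v/3)
(K(11, (2 + 12)*(13 + 10)) + (4*2 - 16))² = ((-20/3 + (⅓)*11) + (4*2 - 16))² = ((-20/3 + 11/3) + (8 - 16))² = (-3 - 8)² = (-11)² = 121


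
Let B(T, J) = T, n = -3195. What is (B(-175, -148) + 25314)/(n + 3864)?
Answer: 25139/669 ≈ 37.577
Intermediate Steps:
(B(-175, -148) + 25314)/(n + 3864) = (-175 + 25314)/(-3195 + 3864) = 25139/669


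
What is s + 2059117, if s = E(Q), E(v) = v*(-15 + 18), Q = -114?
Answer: 2058775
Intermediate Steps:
E(v) = 3*v (E(v) = v*3 = 3*v)
s = -342 (s = 3*(-114) = -342)
s + 2059117 = -342 + 2059117 = 2058775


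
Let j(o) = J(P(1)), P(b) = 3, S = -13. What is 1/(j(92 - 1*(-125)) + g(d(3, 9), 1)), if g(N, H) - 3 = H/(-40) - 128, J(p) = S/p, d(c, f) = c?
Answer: -120/15523 ≈ -0.0077305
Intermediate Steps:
J(p) = -13/p
j(o) = -13/3
g(N, H) = -125 - H/40 (g(N, H) = 3 + (H/(-40) - 128) = 3 + (H*(-1/40) - 128) = 3 + (-H/40 - 128) = 3 + (-128 - H/40) = -125 - H/40)
1/(j(92 - 1*(-125)) + g(d(3, 9), 1)) = 1/(-13/3 + (-125 - 1/40*1)) = 1/(-13/3 + (-125 - 1/40)) = 1/(-13/3 - 5001/40) = 1/(-15523/120) = -120/15523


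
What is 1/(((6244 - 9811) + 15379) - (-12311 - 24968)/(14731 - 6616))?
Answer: 8115/95891659 ≈ 8.4627e-5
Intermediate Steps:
1/(((6244 - 9811) + 15379) - (-12311 - 24968)/(14731 - 6616)) = 1/((-3567 + 15379) - (-37279)/8115) = 1/(11812 - (-37279)/8115) = 1/(11812 - 1*(-37279/8115)) = 1/(11812 + 37279/8115) = 1/(95891659/8115) = 8115/95891659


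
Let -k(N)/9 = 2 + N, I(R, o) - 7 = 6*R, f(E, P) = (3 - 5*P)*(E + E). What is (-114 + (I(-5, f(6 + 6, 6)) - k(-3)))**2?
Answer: 21316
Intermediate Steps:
f(E, P) = 2*E*(3 - 5*P) (f(E, P) = (3 - 5*P)*(2*E) = 2*E*(3 - 5*P))
I(R, o) = 7 + 6*R
k(N) = -18 - 9*N (k(N) = -9*(2 + N) = -18 - 9*N)
(-114 + (I(-5, f(6 + 6, 6)) - k(-3)))**2 = (-114 + ((7 + 6*(-5)) - (-18 - 9*(-3))))**2 = (-114 + ((7 - 30) - (-18 + 27)))**2 = (-114 + (-23 - 1*9))**2 = (-114 + (-23 - 9))**2 = (-114 - 32)**2 = (-146)**2 = 21316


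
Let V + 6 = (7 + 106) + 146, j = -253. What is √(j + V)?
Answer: 0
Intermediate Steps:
V = 253 (V = -6 + ((7 + 106) + 146) = -6 + (113 + 146) = -6 + 259 = 253)
√(j + V) = √(-253 + 253) = √0 = 0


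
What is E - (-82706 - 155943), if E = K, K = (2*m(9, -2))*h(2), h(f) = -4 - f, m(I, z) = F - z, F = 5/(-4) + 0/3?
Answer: 238640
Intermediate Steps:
F = -5/4 (F = 5*(-¼) + 0*(⅓) = -5/4 + 0 = -5/4 ≈ -1.2500)
m(I, z) = -5/4 - z
K = -9 (K = (2*(-5/4 - 1*(-2)))*(-4 - 1*2) = (2*(-5/4 + 2))*(-4 - 2) = (2*(¾))*(-6) = (3/2)*(-6) = -9)
E = -9
E - (-82706 - 155943) = -9 - (-82706 - 155943) = -9 - 1*(-238649) = -9 + 238649 = 238640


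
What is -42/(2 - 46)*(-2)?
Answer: -21/11 ≈ -1.9091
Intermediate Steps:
-42/(2 - 46)*(-2) = -42/(-44)*(-2) = -42*(-1/44)*(-2) = (21/22)*(-2) = -21/11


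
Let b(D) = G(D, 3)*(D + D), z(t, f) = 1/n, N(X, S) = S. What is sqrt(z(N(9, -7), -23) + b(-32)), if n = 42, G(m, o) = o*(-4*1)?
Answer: sqrt(1354794)/42 ≈ 27.713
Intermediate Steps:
G(m, o) = -4*o (G(m, o) = o*(-4) = -4*o)
z(t, f) = 1/42
b(D) = -24*D (b(D) = (-4*3)*(D + D) = -24*D)
sqrt(z(N(9, -7), -23) + b(-32)) = sqrt(1/42 - 24*(-32)) = sqrt(1/42 + 768) = sqrt(32257/42) = sqrt(1354794)/42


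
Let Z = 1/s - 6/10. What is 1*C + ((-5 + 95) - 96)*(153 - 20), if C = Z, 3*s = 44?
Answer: -175677/220 ≈ -798.53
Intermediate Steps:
s = 44/3 (s = (⅓)*44 = 44/3 ≈ 14.667)
Z = -117/220 (Z = 1/(44/3) - 6/10 = 1*(3/44) - 6*⅒ = 3/44 - ⅗ = -117/220 ≈ -0.53182)
C = -117/220 ≈ -0.53182
1*C + ((-5 + 95) - 96)*(153 - 20) = 1*(-117/220) + ((-5 + 95) - 96)*(153 - 20) = -117/220 + (90 - 96)*133 = -117/220 - 6*133 = -117/220 - 798 = -175677/220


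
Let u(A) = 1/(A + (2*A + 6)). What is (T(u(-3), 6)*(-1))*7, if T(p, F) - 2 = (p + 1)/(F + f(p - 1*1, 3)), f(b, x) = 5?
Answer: -476/33 ≈ -14.424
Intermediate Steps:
u(A) = 1/(6 + 3*A) (u(A) = 1/(A + (6 + 2*A)) = 1/(6 + 3*A))
T(p, F) = 2 + (1 + p)/(5 + F) (T(p, F) = 2 + (p + 1)/(F + 5) = 2 + (1 + p)/(5 + F))
(T(u(-3), 6)*(-1))*7 = (((11 + 1/(3*(2 - 3)) + 2*6)/(5 + 6))*(-1))*7 = (((11 + (⅓)/(-1) + 12)/11)*(-1))*7 = (((11 + (⅓)*(-1) + 12)/11)*(-1))*7 = (((11 - ⅓ + 12)/11)*(-1))*7 = (((1/11)*(68/3))*(-1))*7 = ((68/33)*(-1))*7 = -68/33*7 = -476/33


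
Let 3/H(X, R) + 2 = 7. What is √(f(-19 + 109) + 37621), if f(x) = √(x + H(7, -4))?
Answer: √(940525 + 5*√2265)/5 ≈ 193.99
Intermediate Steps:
H(X, R) = ⅗ (H(X, R) = 3/(-2 + 7) = 3/5 = 3*(⅕) = ⅗)
f(x) = √(⅗ + x) (f(x) = √(x + ⅗) = √(⅗ + x))
√(f(-19 + 109) + 37621) = √(√(15 + 25*(-19 + 109))/5 + 37621) = √(√(15 + 25*90)/5 + 37621) = √(√(15 + 2250)/5 + 37621) = √(√2265/5 + 37621) = √(37621 + √2265/5)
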